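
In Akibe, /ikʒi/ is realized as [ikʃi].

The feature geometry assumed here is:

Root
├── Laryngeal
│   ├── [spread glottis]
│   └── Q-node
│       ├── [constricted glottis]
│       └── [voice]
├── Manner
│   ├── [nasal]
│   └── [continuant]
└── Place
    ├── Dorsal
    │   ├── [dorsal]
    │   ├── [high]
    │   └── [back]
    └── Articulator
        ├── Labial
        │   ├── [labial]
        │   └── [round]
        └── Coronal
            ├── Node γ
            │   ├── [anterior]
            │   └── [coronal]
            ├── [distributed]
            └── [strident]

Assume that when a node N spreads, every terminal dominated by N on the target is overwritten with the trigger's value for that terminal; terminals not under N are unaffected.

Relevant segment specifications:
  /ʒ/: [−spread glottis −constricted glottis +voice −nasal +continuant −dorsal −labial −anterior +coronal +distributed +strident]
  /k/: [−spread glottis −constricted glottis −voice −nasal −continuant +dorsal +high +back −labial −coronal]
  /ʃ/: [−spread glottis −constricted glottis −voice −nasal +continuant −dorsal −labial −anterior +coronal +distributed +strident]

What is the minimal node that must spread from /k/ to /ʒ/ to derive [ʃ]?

/ʒ/ and [ʃ] differ in [voice]; every other specified feature is identical.
Since just one terminal is affected and it takes /k/'s value, spreading the terminal [voice] alone is sufficient and minimal.
[continuant], [coronal] stay as in /ʒ/ although /k/ differs there, so no node dominating them spread; among the remaining candidates [voice] is the lowest that derives the output.

[voice]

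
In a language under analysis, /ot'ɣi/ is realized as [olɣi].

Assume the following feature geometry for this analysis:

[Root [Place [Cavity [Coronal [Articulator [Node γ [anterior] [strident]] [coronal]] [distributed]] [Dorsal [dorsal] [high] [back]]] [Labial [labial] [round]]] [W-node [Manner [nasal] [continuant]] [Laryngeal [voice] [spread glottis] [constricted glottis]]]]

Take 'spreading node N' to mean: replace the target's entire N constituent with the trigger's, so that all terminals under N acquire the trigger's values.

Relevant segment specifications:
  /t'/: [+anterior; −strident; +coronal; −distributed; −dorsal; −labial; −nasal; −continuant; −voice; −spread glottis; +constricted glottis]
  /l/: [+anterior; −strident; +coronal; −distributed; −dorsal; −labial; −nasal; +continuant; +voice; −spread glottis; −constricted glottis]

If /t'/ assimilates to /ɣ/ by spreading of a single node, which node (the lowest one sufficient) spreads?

The alternation /t'/ → [l] changes [voice], [constricted glottis], [continuant] and nothing else.
These terminals are all dominated by W-node, and no proper subconstituent of W-node covers them all; W-node is their lowest common ancestor.
Delinking /t'/'s W-node and associating /ɣ/'s W-node gives precisely the feature bundle of [l].
Since [dorsal], [coronal] are preserved even though /ɣ/ disagrees there, no node above W-node spread.

W-node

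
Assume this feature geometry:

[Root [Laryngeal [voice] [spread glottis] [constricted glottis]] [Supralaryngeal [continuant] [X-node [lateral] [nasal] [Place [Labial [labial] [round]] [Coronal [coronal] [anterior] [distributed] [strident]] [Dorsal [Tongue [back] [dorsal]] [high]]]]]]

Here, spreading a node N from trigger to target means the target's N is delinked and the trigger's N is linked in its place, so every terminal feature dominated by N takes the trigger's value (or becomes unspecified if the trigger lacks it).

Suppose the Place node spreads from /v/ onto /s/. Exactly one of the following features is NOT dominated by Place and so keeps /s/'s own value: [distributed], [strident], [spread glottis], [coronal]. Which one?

[spread glottis]

The terminals dominated by Place are [labial], [round], [coronal], [anterior], [distributed], [strident], [back], [dorsal], [high].
[coronal], [distributed], [strident] all lie under Place, so they are overwritten when Place spreads.
[spread glottis] attaches under Laryngeal, not under Place, so /s/ retains its own value for [spread glottis].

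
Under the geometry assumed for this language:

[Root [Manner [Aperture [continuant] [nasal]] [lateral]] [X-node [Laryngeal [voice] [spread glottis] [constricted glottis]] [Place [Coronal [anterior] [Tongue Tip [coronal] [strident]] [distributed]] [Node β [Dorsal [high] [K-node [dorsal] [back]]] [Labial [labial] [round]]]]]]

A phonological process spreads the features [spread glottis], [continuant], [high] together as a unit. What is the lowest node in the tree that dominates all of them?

[spread glottis] is immediately dominated by Laryngeal.
[continuant] is immediately dominated by Aperture.
[high] is immediately dominated by Dorsal.
These paths first converge at Root; no daughter of Root dominates all 3 features, so Root is the minimal constituent.

Root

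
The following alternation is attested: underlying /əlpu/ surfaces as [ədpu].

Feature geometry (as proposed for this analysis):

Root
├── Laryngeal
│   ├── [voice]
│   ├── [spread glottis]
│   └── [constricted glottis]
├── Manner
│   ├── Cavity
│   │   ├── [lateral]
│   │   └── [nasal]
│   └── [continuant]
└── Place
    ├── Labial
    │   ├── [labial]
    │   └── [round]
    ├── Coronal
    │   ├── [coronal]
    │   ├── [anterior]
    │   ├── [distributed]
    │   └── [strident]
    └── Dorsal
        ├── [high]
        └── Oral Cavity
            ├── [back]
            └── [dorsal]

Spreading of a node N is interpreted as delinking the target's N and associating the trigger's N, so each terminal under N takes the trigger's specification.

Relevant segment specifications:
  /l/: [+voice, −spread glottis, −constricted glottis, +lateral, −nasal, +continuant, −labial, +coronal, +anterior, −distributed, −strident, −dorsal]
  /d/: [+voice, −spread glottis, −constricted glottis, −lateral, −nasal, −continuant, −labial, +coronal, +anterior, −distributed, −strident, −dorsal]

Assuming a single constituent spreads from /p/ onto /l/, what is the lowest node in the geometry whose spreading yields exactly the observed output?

Manner

Feature comparison: [continuant], [lateral] differ between /l/ and [d]; the remaining terminals match.
These terminals are all dominated by Manner, and no proper subconstituent of Manner covers them all; Manner is their lowest common ancestor.
Delinking /l/'s Manner and associating /p/'s Manner gives precisely the feature bundle of [d].
[labial], [coronal] — on which /p/ differs from /l/ — are unchanged, so Root cannot have spread; the constituent is no larger than Manner.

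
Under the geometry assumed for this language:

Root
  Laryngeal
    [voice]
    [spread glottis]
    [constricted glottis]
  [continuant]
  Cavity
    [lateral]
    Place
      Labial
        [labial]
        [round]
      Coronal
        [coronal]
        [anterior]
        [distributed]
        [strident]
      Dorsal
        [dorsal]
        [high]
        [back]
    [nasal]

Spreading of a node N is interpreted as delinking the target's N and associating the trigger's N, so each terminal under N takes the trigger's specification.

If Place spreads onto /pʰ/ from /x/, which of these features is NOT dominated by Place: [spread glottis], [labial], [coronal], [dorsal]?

Place dominates exactly [labial], [round], [coronal], [anterior], [distributed], [strident], [dorsal], [high], [back].
Of the listed options, [coronal], [dorsal], [labial] are among these and would be overwritten by spreading Place.
[spread glottis] attaches under Laryngeal, not under Place, so /pʰ/ retains its own value for [spread glottis].

[spread glottis]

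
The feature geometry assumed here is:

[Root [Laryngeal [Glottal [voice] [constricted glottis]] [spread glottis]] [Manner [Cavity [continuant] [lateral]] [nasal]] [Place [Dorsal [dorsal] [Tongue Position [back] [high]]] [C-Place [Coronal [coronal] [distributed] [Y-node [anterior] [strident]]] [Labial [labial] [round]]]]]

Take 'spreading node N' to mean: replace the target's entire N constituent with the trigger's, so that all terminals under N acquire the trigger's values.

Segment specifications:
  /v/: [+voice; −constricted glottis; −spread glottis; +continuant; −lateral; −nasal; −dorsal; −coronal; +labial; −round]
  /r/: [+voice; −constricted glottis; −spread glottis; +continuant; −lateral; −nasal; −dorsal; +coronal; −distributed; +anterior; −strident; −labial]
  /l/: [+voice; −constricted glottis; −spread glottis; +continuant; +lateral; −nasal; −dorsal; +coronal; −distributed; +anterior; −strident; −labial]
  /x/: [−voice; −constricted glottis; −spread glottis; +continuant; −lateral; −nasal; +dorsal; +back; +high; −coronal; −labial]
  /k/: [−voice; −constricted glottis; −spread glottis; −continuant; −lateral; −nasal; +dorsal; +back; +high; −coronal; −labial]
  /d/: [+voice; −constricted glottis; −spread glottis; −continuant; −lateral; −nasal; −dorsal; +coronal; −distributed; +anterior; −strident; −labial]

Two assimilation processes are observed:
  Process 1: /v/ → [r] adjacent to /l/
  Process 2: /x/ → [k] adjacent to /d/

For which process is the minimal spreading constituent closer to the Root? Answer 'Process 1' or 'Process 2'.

Process 1

In Process 1, [labial], [round], [coronal], [anterior], [distributed], [strident] change, so the minimal spreading node is C-Place at depth 2.
Process 2 alters [continuant]; the lowest dominating node is [continuant] (depth 3 from Root).
Depth 2 < depth 3; Process 1 involves the structurally higher constituent C-Place.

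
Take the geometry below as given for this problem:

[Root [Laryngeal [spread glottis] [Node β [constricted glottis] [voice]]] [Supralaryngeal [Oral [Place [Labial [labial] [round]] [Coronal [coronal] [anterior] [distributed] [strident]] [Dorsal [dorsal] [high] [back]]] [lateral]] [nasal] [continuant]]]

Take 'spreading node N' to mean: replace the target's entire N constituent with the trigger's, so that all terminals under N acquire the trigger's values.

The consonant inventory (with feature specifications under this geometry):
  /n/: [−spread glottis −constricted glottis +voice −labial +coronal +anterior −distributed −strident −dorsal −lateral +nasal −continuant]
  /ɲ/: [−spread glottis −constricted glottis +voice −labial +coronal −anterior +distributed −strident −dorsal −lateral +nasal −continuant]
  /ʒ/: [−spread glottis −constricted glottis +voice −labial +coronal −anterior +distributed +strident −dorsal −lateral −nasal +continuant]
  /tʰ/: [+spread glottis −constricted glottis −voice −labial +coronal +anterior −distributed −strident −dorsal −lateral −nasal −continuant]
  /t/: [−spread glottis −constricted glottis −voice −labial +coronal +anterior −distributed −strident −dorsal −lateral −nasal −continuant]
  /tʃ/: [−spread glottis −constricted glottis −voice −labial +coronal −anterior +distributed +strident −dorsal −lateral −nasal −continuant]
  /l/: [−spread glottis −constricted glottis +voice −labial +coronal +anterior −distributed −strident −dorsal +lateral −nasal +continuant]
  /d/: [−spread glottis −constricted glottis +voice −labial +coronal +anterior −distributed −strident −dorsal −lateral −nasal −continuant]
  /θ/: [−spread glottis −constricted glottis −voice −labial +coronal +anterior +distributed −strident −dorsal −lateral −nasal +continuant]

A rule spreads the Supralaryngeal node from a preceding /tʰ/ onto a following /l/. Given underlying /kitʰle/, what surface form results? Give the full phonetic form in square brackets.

[kitʰde]

Terminals under Supralaryngeal in this geometry: [labial], [round], [coronal], [anterior], [distributed], [strident], [dorsal], [high], [back], [lateral], [nasal], [continuant].
After delinking /l/'s Supralaryngeal and linking /tʰ/'s, the affected terminals become [−labial], [+coronal], [+anterior], [−distributed], [−strident], [−dorsal], [−lateral], [−nasal], [−continuant]; [spread glottis], [constricted glottis], [voice] (outside Supralaryngeal) are retained from /l/.
Among the inventory, only /d/ has exactly this specification, giving the surface form [kitʰde].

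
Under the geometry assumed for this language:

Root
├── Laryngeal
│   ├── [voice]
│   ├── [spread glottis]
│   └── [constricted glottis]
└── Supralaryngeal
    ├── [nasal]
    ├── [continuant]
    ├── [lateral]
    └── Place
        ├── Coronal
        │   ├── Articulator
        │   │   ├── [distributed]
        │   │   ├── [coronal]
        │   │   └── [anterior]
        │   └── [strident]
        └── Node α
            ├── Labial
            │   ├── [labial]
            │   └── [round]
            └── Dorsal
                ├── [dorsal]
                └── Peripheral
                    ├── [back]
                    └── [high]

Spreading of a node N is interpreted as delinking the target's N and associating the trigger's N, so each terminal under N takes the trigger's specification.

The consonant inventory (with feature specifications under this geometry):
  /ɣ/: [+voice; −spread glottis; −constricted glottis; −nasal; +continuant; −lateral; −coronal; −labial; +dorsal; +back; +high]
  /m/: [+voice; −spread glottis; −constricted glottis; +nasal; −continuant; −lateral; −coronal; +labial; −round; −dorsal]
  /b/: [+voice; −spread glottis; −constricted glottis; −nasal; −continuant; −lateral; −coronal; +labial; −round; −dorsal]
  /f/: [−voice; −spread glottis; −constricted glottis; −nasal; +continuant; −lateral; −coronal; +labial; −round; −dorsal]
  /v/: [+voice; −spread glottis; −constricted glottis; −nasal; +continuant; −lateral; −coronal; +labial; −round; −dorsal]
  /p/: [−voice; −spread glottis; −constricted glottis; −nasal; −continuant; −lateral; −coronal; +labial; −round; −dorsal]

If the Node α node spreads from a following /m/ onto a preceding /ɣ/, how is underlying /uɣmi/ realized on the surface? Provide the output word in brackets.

The Node α node dominates the terminals [labial], [round], [dorsal], [back], [high].
Spreading Node α from /m/ onto /ɣ/ replaces those values with /m/'s: [+labial], [−round], [−dorsal]. Features outside Node α ([voice], [spread glottis], [constricted glottis], …) stay as in /ɣ/.
This feature bundle is that of [v], so /uɣmi/ surfaces as [uvmi].

[uvmi]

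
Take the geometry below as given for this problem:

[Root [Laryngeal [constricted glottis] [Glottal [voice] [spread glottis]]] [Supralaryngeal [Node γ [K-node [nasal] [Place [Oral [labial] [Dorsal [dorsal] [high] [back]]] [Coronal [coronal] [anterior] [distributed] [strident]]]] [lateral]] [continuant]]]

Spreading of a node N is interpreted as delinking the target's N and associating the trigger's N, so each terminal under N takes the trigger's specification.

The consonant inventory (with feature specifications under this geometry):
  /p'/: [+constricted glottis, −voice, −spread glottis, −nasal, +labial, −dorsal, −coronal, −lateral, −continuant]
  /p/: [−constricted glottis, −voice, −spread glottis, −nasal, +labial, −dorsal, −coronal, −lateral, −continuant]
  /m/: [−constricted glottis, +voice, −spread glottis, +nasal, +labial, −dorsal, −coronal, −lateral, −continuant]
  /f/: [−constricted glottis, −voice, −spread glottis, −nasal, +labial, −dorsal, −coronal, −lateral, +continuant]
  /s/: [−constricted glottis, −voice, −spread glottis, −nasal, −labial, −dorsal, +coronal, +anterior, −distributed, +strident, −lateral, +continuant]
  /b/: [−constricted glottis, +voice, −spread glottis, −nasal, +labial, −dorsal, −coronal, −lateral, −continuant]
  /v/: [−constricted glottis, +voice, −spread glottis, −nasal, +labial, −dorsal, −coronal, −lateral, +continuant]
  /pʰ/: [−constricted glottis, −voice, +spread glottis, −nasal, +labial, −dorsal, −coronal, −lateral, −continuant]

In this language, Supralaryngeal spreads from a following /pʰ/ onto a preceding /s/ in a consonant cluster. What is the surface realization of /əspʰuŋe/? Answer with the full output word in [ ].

[əppʰuŋe]

Supralaryngeal immediately or transitively dominates [nasal], [labial], [dorsal], [high], [back], [coronal], [anterior], [distributed], [strident], [lateral], [continuant].
Spreading Supralaryngeal from /pʰ/ onto /s/ replaces those values with /pʰ/'s: [−nasal], [+labial], [−dorsal], [−coronal], [−lateral], [−continuant]. Features outside Supralaryngeal ([constricted glottis], [voice], [spread glottis]) stay as in /s/.
Among the inventory, only /p/ has exactly this specification, giving the surface form [əppʰuŋe].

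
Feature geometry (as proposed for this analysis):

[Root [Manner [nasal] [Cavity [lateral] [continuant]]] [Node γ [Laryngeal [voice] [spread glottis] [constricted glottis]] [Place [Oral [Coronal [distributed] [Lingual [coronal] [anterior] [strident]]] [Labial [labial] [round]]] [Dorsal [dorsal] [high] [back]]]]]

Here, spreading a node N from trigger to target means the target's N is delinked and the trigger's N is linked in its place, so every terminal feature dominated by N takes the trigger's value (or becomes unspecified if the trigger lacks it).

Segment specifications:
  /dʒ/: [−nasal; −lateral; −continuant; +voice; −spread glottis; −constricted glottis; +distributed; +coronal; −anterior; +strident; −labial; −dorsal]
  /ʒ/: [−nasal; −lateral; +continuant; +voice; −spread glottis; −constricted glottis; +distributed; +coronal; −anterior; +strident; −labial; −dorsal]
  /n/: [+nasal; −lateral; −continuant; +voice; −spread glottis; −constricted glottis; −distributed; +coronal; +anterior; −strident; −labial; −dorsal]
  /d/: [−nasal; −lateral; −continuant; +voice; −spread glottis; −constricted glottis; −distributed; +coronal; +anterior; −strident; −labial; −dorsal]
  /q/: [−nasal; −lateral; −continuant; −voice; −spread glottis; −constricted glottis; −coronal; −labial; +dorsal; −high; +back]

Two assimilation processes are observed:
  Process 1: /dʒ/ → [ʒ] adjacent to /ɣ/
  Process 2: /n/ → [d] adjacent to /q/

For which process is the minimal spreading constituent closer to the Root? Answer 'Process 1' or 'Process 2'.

Process 2

Process 1 alters [continuant]; the lowest dominating node is [continuant] (depth 3 from Root).
In Process 2, [nasal] changes, so the minimal spreading node is [nasal] at depth 2.
[nasal] is closer to Root than [continuant], so Process 2 spreads the higher node.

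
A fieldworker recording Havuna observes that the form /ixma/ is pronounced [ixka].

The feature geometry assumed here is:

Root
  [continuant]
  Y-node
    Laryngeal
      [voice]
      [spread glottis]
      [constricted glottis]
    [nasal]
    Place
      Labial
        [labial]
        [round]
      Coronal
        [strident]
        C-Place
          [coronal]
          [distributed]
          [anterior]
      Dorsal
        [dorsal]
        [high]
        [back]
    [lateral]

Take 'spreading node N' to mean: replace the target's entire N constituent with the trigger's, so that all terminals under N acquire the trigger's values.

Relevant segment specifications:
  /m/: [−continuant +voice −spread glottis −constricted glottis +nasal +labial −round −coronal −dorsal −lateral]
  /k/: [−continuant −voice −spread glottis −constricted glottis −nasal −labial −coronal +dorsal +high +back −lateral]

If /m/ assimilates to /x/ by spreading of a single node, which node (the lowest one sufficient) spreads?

Y-node

The alternation /m/ → [k] changes [voice], [nasal], [labial], [round], [dorsal], [high], [back] and nothing else.
In this geometry the lowest node dominating all of them is Y-node: every daughter of Y-node dominates only a proper subset, so no lower node suffices.
Spreading Y-node from /x/ overwrites each of those terminals with /x/'s values, yielding exactly [k].
Since [continuant] is preserved even though /x/ disagrees there, no node above Y-node spread.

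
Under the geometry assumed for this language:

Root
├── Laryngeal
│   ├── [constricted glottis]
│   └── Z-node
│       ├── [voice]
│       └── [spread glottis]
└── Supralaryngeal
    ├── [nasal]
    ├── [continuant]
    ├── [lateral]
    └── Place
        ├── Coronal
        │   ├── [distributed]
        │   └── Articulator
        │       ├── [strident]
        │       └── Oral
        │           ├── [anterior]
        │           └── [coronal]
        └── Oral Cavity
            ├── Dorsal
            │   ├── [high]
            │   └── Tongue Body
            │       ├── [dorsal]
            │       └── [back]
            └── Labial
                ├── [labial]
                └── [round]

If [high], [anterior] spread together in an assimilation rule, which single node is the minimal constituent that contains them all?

Place

[high] is immediately dominated by Dorsal.
[anterior] is immediately dominated by Oral.
Place is the lowest common ancestor — every listed feature sits under it, and no single subconstituent of Place covers them all.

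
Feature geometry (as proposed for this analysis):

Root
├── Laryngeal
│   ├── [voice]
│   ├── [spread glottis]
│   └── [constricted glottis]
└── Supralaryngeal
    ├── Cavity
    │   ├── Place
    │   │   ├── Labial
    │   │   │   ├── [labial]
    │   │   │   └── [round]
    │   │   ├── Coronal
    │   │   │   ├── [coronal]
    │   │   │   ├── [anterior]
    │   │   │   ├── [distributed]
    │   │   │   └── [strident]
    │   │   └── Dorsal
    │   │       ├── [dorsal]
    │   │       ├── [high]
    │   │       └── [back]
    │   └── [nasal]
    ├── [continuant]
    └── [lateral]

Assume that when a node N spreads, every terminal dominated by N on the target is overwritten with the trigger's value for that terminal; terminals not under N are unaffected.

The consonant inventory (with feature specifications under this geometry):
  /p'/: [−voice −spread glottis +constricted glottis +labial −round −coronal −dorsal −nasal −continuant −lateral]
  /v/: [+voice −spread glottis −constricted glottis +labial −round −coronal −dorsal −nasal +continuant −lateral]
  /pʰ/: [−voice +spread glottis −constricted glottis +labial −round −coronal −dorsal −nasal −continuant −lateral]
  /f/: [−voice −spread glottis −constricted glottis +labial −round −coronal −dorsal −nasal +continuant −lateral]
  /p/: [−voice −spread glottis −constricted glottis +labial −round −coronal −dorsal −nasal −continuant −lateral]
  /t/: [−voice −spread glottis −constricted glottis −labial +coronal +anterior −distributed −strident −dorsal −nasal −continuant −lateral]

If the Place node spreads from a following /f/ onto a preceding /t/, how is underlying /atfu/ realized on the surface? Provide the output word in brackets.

[apfu]

The Place node dominates the terminals [labial], [round], [coronal], [anterior], [distributed], [strident], [dorsal], [high], [back].
Spreading Place from /f/ onto /t/ replaces those values with /f/'s: [+labial], [−round], [−coronal], [−dorsal]. Features outside Place ([voice], [spread glottis], [constricted glottis], …) stay as in /t/.
This feature bundle is that of [p], so /atfu/ surfaces as [apfu].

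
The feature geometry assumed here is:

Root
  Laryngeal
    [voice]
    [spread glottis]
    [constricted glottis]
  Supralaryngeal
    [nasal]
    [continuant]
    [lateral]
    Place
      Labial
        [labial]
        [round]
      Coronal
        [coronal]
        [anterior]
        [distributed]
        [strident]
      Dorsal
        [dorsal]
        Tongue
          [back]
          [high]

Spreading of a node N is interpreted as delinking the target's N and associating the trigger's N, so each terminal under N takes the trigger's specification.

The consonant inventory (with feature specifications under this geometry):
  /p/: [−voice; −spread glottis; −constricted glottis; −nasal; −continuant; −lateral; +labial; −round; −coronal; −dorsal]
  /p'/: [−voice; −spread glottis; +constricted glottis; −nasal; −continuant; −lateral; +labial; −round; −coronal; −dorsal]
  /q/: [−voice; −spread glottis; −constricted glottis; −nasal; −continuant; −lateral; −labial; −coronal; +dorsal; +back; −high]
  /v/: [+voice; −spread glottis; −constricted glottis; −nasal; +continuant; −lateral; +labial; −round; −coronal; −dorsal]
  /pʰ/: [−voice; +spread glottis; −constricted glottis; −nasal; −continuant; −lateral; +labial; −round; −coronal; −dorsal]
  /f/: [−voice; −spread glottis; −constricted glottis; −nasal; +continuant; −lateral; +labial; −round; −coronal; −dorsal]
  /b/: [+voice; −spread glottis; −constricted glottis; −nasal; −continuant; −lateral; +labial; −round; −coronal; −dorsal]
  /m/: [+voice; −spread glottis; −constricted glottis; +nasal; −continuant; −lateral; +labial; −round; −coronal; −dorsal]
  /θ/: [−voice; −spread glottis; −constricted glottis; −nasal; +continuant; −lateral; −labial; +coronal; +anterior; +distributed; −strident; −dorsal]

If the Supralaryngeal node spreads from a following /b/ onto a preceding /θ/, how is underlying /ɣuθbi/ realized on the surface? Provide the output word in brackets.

Terminals under Supralaryngeal in this geometry: [nasal], [continuant], [lateral], [labial], [round], [coronal], [anterior], [distributed], [strident], [dorsal], [back], [high].
Spreading Supralaryngeal from /b/ onto /θ/ replaces those values with /b/'s: [−nasal], [−continuant], [−lateral], [+labial], [−round], [−coronal], [−dorsal]. Features outside Supralaryngeal ([voice], [spread glottis], [constricted glottis]) stay as in /θ/.
The resulting bundle matches /p/ in the inventory; substituting it for /θ/ gives [ɣupbi].

[ɣupbi]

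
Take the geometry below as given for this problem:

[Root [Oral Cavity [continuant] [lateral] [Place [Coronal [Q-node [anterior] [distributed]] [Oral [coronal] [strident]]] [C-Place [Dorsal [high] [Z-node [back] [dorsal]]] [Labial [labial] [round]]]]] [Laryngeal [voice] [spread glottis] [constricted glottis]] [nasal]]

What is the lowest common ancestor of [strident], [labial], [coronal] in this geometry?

[strident] is immediately dominated by Oral.
[labial] is immediately dominated by Labial.
[coronal] is immediately dominated by Oral.
The listed terminals split across distinct daughters of Place, so Place itself is the smallest node containing them all.

Place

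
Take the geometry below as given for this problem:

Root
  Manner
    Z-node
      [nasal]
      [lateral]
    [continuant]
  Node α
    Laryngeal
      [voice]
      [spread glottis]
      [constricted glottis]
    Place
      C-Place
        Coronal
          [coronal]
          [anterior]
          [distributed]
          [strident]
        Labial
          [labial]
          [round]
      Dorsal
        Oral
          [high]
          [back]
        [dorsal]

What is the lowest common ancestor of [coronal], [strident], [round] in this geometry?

C-Place

[coronal]: Root / Node α / Place / C-Place / Coronal / [coronal].
[strident]: Root / Node α / Place / C-Place / Coronal / [strident].
[round]: Root / Node α / Place / C-Place / Labial / [round].
These paths first converge at C-Place; no daughter of C-Place dominates all 3 features, so C-Place is the minimal constituent.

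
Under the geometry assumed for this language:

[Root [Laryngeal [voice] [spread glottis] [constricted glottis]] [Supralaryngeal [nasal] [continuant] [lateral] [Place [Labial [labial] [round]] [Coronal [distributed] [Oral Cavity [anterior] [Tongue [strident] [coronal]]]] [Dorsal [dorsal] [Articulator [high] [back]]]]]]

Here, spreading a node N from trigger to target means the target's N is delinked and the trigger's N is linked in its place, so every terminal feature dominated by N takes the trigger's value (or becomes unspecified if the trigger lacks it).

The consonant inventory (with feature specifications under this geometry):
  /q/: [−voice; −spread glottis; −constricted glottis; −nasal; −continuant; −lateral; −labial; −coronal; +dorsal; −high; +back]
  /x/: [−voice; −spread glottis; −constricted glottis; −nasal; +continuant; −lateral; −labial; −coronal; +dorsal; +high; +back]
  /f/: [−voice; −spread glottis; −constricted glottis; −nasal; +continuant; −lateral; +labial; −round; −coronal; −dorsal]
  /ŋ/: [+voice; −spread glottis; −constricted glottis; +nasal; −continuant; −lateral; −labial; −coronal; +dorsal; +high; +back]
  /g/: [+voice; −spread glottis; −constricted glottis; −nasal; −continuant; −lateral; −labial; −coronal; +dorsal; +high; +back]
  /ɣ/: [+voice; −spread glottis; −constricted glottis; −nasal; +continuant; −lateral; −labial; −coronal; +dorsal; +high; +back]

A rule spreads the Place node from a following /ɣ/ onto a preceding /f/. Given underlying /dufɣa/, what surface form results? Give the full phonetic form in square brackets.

The Place node dominates the terminals [labial], [round], [distributed], [anterior], [strident], [coronal], [dorsal], [high], [back].
The target acquires /ɣ/'s values for everything under Place — [−labial], [−coronal], [+dorsal], [+high], [+back] — while keeping its own [voice], [spread glottis], [constricted glottis], ….
Among the inventory, only /x/ has exactly this specification, giving the surface form [duxɣa].

[duxɣa]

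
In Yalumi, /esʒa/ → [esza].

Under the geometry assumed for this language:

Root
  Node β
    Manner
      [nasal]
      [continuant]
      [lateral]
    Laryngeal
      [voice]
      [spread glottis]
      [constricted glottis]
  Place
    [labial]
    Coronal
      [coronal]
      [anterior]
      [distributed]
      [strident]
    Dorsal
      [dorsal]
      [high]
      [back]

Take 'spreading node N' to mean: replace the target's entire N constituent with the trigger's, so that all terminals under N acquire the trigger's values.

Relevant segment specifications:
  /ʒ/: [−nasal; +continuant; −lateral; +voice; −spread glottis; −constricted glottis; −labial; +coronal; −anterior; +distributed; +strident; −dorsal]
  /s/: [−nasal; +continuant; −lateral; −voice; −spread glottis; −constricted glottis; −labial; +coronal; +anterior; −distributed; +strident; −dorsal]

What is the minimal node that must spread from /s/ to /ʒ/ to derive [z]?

Coronal

The alternation /ʒ/ → [z] changes [anterior], [distributed] and nothing else.
These terminals are all dominated by Coronal, and no proper subconstituent of Coronal covers them all; Coronal is their lowest common ancestor.
If Coronal spreads, every terminal under it takes /s/'s value, producing [z] as observed.
[voice], a feature on which the two segments disagree outside Coronal, is unchanged — nothing dominating it spread, and Coronal is the minimal sufficient constituent.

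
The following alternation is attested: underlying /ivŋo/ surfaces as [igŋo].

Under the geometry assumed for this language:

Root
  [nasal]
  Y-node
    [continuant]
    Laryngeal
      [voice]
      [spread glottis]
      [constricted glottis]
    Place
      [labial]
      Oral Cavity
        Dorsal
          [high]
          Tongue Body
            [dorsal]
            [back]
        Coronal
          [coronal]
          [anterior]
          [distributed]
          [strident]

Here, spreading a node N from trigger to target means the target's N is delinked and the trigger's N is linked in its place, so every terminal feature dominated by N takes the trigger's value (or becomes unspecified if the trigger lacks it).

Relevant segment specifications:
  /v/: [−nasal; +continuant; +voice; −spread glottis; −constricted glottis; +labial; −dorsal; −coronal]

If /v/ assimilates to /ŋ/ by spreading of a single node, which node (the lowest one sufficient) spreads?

Y-node

Comparing /v/ with its surface form [g], the features that change are [continuant], [labial], [dorsal], [high], [back].
In this geometry the lowest node dominating all of them is Y-node: every daughter of Y-node dominates only a proper subset, so no lower node suffices.
Delinking /v/'s Y-node and associating /ŋ/'s Y-node gives precisely the feature bundle of [g].
[nasal] — on which /ŋ/ differs from /v/ — is unchanged, so Root cannot have spread; the constituent is no larger than Y-node.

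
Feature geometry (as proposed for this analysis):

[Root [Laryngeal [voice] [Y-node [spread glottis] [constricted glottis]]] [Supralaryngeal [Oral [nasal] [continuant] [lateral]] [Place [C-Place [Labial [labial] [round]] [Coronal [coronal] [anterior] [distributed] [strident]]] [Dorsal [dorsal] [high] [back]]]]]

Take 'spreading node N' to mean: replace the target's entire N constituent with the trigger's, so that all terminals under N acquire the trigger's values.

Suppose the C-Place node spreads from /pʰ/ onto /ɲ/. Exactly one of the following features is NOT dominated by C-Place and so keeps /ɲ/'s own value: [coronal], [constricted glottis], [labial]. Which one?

[constricted glottis]

Under this geometry, C-Place contains [labial], [round], [coronal], [anterior], [distributed], [strident].
Spreading C-Place replaces [coronal], [labial] with the trigger's values, since each sits inside the C-Place constituent.
[constricted glottis] attaches under Y-node, not under C-Place, so /ɲ/ retains its own value for [constricted glottis].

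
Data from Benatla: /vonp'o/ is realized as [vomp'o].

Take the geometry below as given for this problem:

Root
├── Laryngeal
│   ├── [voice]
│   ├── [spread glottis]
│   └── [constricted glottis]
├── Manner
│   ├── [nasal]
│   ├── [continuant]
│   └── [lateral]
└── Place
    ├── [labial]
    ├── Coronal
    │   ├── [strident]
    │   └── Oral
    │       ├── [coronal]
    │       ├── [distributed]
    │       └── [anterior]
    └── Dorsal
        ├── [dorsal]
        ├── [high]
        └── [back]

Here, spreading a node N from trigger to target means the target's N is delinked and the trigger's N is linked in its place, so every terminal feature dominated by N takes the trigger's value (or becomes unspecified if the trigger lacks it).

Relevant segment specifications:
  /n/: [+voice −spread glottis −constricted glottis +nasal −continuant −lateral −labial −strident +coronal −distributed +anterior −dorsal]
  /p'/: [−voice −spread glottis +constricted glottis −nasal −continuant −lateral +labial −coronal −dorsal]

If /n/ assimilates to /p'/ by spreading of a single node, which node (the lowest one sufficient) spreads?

Place

/n/ and [m] differ in [labial], [coronal], [anterior], [distributed], [strident]; every other specified feature is identical.
In this geometry the lowest node dominating all of them is Place: every daughter of Place dominates only a proper subset, so no lower node suffices.
Delinking /n/'s Place and associating /p'/'s Place gives precisely the feature bundle of [m].
[constricted glottis], [nasal] — on which /p'/ differs from /n/ — are unchanged, so Root cannot have spread; the constituent is no larger than Place.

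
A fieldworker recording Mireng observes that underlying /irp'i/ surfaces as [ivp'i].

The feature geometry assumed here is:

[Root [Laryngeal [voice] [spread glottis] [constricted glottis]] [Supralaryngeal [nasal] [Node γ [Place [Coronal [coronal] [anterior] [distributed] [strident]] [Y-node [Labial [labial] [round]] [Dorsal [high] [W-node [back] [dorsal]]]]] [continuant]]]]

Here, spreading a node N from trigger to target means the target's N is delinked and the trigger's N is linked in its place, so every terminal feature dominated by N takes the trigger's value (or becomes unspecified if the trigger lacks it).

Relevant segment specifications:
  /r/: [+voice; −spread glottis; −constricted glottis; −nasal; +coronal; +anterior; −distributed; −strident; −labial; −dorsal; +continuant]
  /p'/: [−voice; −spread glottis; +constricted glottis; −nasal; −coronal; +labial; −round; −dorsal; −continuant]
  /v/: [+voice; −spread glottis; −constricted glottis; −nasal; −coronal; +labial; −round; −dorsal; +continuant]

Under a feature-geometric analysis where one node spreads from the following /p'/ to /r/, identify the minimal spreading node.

Comparing /r/ with its surface form [v], the features that change are [labial], [round], [coronal], [anterior], [distributed], [strident].
The smallest constituent containing every changed terminal is Place — each of its daughters lacks at least one of the affected features.
If Place spreads, every terminal under it takes /p'/'s value, producing [v] as observed.
Since [continuant] is preserved even though /p'/ disagrees there, no node above Place spread.

Place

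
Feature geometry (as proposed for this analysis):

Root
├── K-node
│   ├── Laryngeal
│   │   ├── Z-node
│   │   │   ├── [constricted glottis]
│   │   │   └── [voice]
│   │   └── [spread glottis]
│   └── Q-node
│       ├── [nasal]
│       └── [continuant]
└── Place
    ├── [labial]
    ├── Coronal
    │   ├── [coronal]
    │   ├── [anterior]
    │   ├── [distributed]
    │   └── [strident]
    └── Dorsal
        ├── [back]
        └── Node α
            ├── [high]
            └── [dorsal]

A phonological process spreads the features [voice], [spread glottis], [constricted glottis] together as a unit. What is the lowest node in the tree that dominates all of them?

[voice]: Root > K-node > Laryngeal > Z-node > [voice].
[spread glottis]: Root > K-node > Laryngeal > [spread glottis].
[constricted glottis]: Root > K-node > Laryngeal > Z-node > [constricted glottis].
The listed terminals split across distinct daughters of Laryngeal, so Laryngeal itself is the smallest node containing them all.

Laryngeal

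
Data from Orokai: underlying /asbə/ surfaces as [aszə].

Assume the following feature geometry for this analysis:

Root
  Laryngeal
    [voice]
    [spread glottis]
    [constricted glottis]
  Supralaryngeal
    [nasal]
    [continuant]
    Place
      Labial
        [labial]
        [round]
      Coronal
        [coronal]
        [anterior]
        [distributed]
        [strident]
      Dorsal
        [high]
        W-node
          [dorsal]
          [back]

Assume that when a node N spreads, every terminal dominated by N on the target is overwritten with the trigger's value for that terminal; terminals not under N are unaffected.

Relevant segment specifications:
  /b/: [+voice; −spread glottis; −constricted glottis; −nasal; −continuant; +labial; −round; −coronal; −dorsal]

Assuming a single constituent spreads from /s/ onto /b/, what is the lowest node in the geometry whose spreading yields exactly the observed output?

/b/ and [z] differ in [continuant], [labial], [round], [coronal], [anterior], [distributed], [strident]; every other specified feature is identical.
In this geometry the lowest node dominating all of them is Supralaryngeal: every daughter of Supralaryngeal dominates only a proper subset, so no lower node suffices.
If Supralaryngeal spreads, every terminal under it takes /s/'s value, producing [z] as observed.
[voice] — on which /s/ differs from /b/ — is unchanged, so Root cannot have spread; the constituent is no larger than Supralaryngeal.

Supralaryngeal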